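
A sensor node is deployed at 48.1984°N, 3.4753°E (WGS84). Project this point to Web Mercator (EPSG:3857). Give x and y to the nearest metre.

x 386869 m, y 6139925 m

Web Mercator is spherical with R = a = 6378137 m.
x = R·λ = 6378137 × 0.060655427 = 386868.626 m.
y = R·ln tan(π/4 + φ/2) = 6378137 × 0.962651825 = 6139925.223 m.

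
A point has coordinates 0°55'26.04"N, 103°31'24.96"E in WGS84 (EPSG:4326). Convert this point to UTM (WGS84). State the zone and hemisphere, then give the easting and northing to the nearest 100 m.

Zone 48N: E 335700 m, N 102200 m

Longitude 103.5236° lies in the 6° band [102°, 108°), giving zone 48; latitude is north of the equator, so 48N.
Zone 48 central meridian λ₀ = 6×48 − 183 = 105°; Δλ = -1.4764°.
Transverse Mercator on WGS84 with k₀ = 0.9996 gives E = 335716.565 m, N = 102152.934 m.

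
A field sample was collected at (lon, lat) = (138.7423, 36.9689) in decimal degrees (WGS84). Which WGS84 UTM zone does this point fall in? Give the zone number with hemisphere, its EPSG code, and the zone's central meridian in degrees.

Zone 54N (EPSG:32654), central meridian 141°

UTM zone = ⌊(λ + 180)/6⌋ + 1; 138.7423° ∈ [138°, 144°) → zone 54.
Hemisphere: N (φ ≥ 0).
Central meridian λ₀ = 6×54 − 183 = 141°.
EPSG code: 32654.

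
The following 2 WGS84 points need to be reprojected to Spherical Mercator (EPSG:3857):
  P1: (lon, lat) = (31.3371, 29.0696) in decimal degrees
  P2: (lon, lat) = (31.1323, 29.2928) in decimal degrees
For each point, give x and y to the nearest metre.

P1: x 3488430 m, y 3384508 m; P2: x 3465632 m, y 3412966 m

Web Mercator: x = R·λ, y = R·ln tan(π/4+φ/2), R = 6378137 m.
P1 (29.0696°, 31.3371°) → (3488430.015, 3384507.541) m.
P2 (29.2928°, 31.1323°) → (3465631.783, 3412965.960) m.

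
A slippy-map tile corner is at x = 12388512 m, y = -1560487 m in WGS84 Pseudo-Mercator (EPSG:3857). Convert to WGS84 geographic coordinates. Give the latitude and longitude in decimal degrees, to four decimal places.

R = 6378137 m. λ = x/R = 111.28789677°.
φ = 2·arctan(exp(y/R)) − 90° = 2·arctan(0.78297) − 90° = -13.88029786°.

lat -13.8803°, lon 111.2879°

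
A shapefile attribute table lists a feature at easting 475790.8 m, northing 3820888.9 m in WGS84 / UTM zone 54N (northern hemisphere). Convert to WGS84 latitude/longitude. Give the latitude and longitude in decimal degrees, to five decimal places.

lat 34.52940°, lon 140.73620°

Zone 54N: λ₀ = 141°, k₀ = 0.9996, false easting 500000 m.
Meridian distance M = (N − FN)/k₀ = 3822417.9 m.
Inverse transverse Mercator on WGS84 gives φ = 34.52939976°, λ = 140.73620024°.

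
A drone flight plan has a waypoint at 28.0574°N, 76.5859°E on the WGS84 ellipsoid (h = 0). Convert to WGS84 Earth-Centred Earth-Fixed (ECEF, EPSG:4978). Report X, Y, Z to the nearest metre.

WGS84: a = 6378137 m, e² = 0.006694380; N(φ) = a/√(1−e²sin²φ) = 6382865.355 m.
X = (N+h)·cosφ·cosλ = 1306721.932 m; Y = (N+h)·cosφ·sinλ = 5479063.194 m; Z = (N(1−e²)+h)·sinφ = 2982120.266 m.

X 1306722 m, Y 5479063 m, Z 2982120 m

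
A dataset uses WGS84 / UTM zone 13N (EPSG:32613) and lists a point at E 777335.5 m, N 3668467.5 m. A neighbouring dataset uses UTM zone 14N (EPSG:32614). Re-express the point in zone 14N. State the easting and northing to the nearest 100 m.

UTM 13N → geographic: φ = 33.11950022°, λ = -102.02769976°.
UTM 14N (λ₀ = -99°) forward: E = 217493.419 m, N = 3668615.575 m.

E 217500 m, N 3668600 m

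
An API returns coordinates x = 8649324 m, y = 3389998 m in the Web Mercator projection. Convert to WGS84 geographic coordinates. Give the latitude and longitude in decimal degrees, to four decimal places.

lat 29.1127°, lon 77.6982°

R = 6378137 m. λ = x/R = 77.69819947°.
φ = 2·arctan(exp(y/R)) − 90° = 2·arctan(1.70149) − 90° = 29.11269957°.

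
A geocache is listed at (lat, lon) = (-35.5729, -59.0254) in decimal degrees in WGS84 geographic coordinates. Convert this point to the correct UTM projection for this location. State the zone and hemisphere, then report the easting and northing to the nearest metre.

Longitude -59.0254° lies in the 6° band [-60°, -54°), giving zone 21; latitude is south of the equator, so 21S.
Zone 21 central meridian λ₀ = 6×21 − 183 = -57°; Δλ = -2.0254°.
Transverse Mercator on WGS84 with k₀ = 0.9996 gives E = 316463.852 m, N = 6061533.877 m.

Zone 21S: E 316464 m, N 6061534 m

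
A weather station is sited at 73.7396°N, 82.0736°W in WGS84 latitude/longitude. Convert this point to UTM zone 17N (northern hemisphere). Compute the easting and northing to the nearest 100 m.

E 466400 m, N 8183300 m

Zone 17 central meridian λ₀ = 6×17 − 183 = -81°; Δλ = -1.0736°.
Transverse Mercator on WGS84 with k₀ = 0.9996 gives E = 466447.454 m, N = 8183289.073 m.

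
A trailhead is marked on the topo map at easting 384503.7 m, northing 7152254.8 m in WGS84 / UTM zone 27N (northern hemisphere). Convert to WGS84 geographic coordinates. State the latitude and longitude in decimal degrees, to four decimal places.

lat 64.4761°, lon -23.4027°

Zone 27N: λ₀ = -21°, k₀ = 0.9996, false easting 500000 m.
Meridian distance M = (N − FN)/k₀ = 7155116.8 m.
Inverse transverse Mercator on WGS84 gives φ = 64.47609990°, λ = -23.40270066°.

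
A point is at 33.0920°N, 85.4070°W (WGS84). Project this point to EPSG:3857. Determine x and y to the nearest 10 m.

Web Mercator is spherical with R = a = 6378137 m.
x = R·λ = 6378137 × -1.490633354 = -9507463.750 m.
y = R·ln tan(π/4 + φ/2) = 6378137 × 0.612643128 = 3907521.801 m.

x -9507460 m, y 3907520 m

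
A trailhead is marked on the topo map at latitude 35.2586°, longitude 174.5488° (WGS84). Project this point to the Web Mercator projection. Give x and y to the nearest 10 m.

x 19430680 m, y 4199080 m

Web Mercator is spherical with R = a = 6378137 m.
x = R·λ = 6378137 × 3.046451265 = 19430683.535 m.
y = R·ln tan(π/4 + φ/2) = 6378137 × 0.658355194 = 4199079.619 m.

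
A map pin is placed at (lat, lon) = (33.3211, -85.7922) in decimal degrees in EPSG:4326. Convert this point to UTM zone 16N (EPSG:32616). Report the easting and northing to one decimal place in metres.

Zone 16 central meridian λ₀ = 6×16 − 183 = -87°; Δλ = +1.2078°.
Transverse Mercator on WGS84 with k₀ = 0.9996 gives E = 612420.507 m, N = 3687536.008 m.

E 612420.5 m, N 3687536.0 m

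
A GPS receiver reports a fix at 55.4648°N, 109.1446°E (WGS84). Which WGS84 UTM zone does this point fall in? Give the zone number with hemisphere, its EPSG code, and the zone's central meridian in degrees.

Zone 49N (EPSG:32649), central meridian 111°

UTM zone = ⌊(λ + 180)/6⌋ + 1; 109.1446° ∈ [108°, 114°) → zone 49.
Hemisphere: N (φ ≥ 0).
Central meridian λ₀ = 6×49 − 183 = 111°.
EPSG code: 32649.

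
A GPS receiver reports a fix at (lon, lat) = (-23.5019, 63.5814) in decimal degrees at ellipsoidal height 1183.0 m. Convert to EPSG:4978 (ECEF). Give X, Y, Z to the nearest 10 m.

WGS84: a = 6378137 m, e² = 0.006694380; N(φ) = a/√(1−e²sin²φ) = 6395328.901 m.
X = (N+h)·cosφ·cosλ = 2609891.510 m; Y = (N+h)·cosφ·sinλ = -1134916.038 m; Z = (N(1−e²)+h)·sinφ = 5690165.631 m.

X 2609890 m, Y -1134920 m, Z 5690170 m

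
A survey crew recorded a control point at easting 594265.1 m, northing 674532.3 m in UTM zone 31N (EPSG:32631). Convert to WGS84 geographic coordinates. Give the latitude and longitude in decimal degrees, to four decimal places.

lat 6.1018°, lon 3.8519°

Zone 31N: λ₀ = 3°, k₀ = 0.9996, false easting 500000 m.
Meridian distance M = (N − FN)/k₀ = 674802.2 m.
Inverse transverse Mercator on WGS84 gives φ = 6.10180021°, λ = 3.85190026°.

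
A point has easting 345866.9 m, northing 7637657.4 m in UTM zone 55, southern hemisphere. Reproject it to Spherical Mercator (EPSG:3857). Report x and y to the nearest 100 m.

Unproject from UTM 55S (λ₀ = 147°) → φ = -21.35659982°, λ = 145.51349956°.
Web Mercator (R = 6378137 m): x = 16198488.675 m, y = -2434450.457 m.

x 16198500 m, y -2434500 m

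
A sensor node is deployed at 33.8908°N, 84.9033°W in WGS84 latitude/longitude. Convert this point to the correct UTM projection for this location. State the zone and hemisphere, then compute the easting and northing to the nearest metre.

Zone 16N: E 693890 m, N 3752027 m

Longitude -84.9033° lies in the 6° band [-90°, -84°), giving zone 16; latitude is north of the equator, so 16N.
Zone 16 central meridian λ₀ = 6×16 − 183 = -87°; Δλ = +2.0967°.
Transverse Mercator on WGS84 with k₀ = 0.9996 gives E = 693889.611 m, N = 3752026.936 m.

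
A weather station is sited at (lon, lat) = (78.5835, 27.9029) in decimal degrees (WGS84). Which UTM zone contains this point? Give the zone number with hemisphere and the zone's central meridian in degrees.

UTM zone = ⌊(λ + 180)/6⌋ + 1; 78.5835° ∈ [78°, 84°) → zone 44.
Hemisphere: N (φ ≥ 0).
Central meridian λ₀ = 6×44 − 183 = 81°.

Zone 44N, central meridian 81°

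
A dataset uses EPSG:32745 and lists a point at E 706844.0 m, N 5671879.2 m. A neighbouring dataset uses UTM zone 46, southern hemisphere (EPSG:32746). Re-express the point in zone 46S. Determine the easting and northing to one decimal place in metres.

UTM 45S → geographic: φ = -39.07769983°, λ = 89.39119993°.
UTM 46S (λ₀ = 93°) forward: E = 187806.967 m, N = 5668398.655 m.

E 187807.0 m, N 5668398.7 m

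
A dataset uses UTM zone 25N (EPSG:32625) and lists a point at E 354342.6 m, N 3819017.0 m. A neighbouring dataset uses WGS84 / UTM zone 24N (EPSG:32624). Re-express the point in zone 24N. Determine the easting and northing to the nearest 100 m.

UTM 25N → geographic: φ = 34.50250000°, λ = -34.58659992°.
UTM 24N (λ₀ = -39°) forward: E = 905296.965 m, N = 3826726.868 m.

E 905300 m, N 3826700 m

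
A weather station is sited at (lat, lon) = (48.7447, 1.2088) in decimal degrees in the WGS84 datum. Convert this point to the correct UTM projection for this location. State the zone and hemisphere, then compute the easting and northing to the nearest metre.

Zone 31N: E 368322 m, N 5400624 m

Longitude 1.2088° lies in the 6° band [0°, 6°), giving zone 31; latitude is north of the equator, so 31N.
Zone 31 central meridian λ₀ = 6×31 − 183 = 3°; Δλ = -1.7912°.
Transverse Mercator on WGS84 with k₀ = 0.9996 gives E = 368321.587 m, N = 5400623.537 m.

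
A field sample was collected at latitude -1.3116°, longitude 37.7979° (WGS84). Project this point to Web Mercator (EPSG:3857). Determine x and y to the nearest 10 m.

Web Mercator is spherical with R = a = 6378137 m.
x = R·λ = 6378137 × 0.659697805 = 4207642.981 m.
y = R·ln tan(π/4 + φ/2) = 6378137 × -0.022893738 = -146019.398 m.

x 4207640 m, y -146020 m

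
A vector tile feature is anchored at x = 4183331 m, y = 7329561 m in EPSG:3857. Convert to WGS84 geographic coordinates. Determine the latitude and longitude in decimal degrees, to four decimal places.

lat 54.8332°, lon 37.5795°

R = 6378137 m. λ = x/R = 37.57950176°.
φ = 2·arctan(exp(y/R)) − 90° = 2·arctan(3.15557) − 90° = 54.83320156°.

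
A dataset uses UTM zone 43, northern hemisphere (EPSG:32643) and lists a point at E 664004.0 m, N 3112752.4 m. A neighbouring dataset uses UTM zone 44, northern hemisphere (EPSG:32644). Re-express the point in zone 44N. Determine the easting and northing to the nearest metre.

E 74540 m, N 3119215 m

UTM 43N → geographic: φ = 28.13019955°, λ = 76.66989998°.
UTM 44N (λ₀ = 81°) forward: E = 74539.992 m, N = 3119214.631 m.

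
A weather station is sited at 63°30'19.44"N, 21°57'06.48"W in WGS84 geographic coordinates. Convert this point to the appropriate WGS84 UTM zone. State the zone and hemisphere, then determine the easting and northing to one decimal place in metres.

Longitude -21.9518° lies in the 6° band [-24°, -18°), giving zone 27; latitude is north of the equator, so 27N.
Zone 27 central meridian λ₀ = 6×27 − 183 = -21°; Δλ = -0.9518°.
Transverse Mercator on WGS84 with k₀ = 0.9996 gives E = 452625.573 m, N = 7042253.602 m.

Zone 27N: E 452625.6 m, N 7042253.6 m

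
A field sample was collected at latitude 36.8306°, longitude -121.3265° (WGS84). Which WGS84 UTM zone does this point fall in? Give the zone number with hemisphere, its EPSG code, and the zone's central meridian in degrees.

Zone 10N (EPSG:32610), central meridian -123°

UTM zone = ⌊(λ + 180)/6⌋ + 1; -121.3265° ∈ [-126°, -120°) → zone 10.
Hemisphere: N (φ ≥ 0).
Central meridian λ₀ = 6×10 − 183 = -123°.
EPSG code: 32610.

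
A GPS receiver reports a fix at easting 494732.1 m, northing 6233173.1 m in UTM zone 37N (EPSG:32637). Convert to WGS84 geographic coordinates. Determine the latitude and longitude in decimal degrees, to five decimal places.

Zone 37N: λ₀ = 39°, k₀ = 0.9996, false easting 500000 m.
Meridian distance M = (N − FN)/k₀ = 6235667.4 m.
Inverse transverse Mercator on WGS84 gives φ = 56.24339969°, λ = 38.91499996°.

lat 56.24340°, lon 38.91500°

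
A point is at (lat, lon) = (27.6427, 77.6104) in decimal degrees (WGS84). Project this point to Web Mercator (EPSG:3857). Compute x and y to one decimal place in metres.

x 8639550.2 m, y 3204000.7 m

Web Mercator is spherical with R = a = 6378137 m.
x = R·λ = 6378137 × 1.354557014 = 8639550.208 m.
y = R·ln tan(π/4 + φ/2) = 6378137 × 0.502341148 = 3204000.662 m.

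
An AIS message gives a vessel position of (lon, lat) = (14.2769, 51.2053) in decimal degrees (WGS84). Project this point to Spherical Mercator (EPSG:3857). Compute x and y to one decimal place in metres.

Web Mercator is spherical with R = a = 6378137 m.
x = R·λ = 6378137 × 0.249178912 = 1589297.238 m.
y = R·ln tan(π/4 + φ/2) = 6378137 × 1.043829817 = 6657689.576 m.

x 1589297.2 m, y 6657689.6 m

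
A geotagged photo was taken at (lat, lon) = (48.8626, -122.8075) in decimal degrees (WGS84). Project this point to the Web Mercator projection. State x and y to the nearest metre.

x -13670868 m, y 6251580 m

Web Mercator is spherical with R = a = 6378137 m.
x = R·λ = 6378137 × -2.143395221 = -13670868.366 m.
y = R·ln tan(π/4 + φ/2) = 6378137 × 0.980157617 = 6251579.565 m.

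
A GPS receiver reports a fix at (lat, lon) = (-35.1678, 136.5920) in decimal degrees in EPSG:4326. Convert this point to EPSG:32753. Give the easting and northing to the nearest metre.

Zone 53 central meridian λ₀ = 6×53 − 183 = 135°; Δλ = +1.5920°.
Transverse Mercator on WGS84 with k₀ = 0.9996 gives E = 644981.777 m, N = 6107187.991 m.

E 644982 m, N 6107188 m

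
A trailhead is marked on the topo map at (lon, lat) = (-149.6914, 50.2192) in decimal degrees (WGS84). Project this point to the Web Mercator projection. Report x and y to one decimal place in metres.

x -16663570.4 m, y 6484324.3 m

Web Mercator is spherical with R = a = 6378137 m.
x = R·λ = 6378137 × -2.612607792 = -16663570.424 m.
y = R·ln tan(π/4 + φ/2) = 6378137 × 1.016648642 = 6484324.317 m.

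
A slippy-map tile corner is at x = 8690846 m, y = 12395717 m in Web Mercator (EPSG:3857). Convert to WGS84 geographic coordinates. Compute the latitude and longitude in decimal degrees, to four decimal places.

R = 6378137 m. λ = x/R = 78.07119794°.
φ = 2·arctan(exp(y/R)) − 90° = 2·arctan(6.98294) − 90° = 73.70060023°.

lat 73.7006°, lon 78.0712°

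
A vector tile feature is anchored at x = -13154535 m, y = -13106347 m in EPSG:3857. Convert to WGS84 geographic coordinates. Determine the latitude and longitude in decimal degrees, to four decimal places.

R = 6378137 m. λ = x/R = -118.16919846°.
φ = 2·arctan(exp(y/R)) − 90° = 2·arctan(0.12811) − 90° = -75.39950023°.

lat -75.3995°, lon -118.1692°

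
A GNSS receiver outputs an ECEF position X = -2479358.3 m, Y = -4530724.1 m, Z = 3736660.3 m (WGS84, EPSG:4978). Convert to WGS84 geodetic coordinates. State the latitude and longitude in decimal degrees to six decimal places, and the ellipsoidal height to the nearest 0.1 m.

λ = atan2(Y, X) = -118.68890026°; p = √(X²+Y²) = 5164753.5 m.
Bowring's method on WGS84 (a = 6378137 m, b = 6356752.314 m) gives φ = 36.06829957°, h = 3974.781 m.

lat 36.068300°, lon -118.688900°, h 3974.8 m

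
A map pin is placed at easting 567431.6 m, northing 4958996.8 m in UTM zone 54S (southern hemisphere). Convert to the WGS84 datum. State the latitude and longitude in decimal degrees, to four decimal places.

Zone 54S: λ₀ = 141°, k₀ = 0.9996, false easting 500000 m, false northing 10000000 m.
Meridian distance M = (N − FN)/k₀ = -5043020.4 m.
Inverse transverse Mercator on WGS84 gives φ = -45.51930003°, λ = 141.86340016°.

lat -45.5193°, lon 141.8634°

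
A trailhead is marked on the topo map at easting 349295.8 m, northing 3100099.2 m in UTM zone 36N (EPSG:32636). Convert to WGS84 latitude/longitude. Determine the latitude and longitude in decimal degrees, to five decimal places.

lat 28.01760°, lon 31.46710°

Zone 36N: λ₀ = 33°, k₀ = 0.9996, false easting 500000 m.
Meridian distance M = (N − FN)/k₀ = 3101339.7 m.
Inverse transverse Mercator on WGS84 gives φ = 28.01760041°, λ = 31.46710018°.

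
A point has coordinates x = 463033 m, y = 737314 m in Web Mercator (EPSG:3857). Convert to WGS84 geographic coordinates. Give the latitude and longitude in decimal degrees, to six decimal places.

lat 6.608702°, lon 4.159496°

R = 6378137 m. λ = x/R = 4.15949621°.
φ = 2·arctan(exp(y/R)) − 90° = 2·arctan(1.12255) − 90° = 6.60870157°.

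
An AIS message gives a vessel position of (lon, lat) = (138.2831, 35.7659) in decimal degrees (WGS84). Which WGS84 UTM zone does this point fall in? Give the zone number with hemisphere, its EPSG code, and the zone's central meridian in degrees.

Zone 54N (EPSG:32654), central meridian 141°

UTM zone = ⌊(λ + 180)/6⌋ + 1; 138.2831° ∈ [138°, 144°) → zone 54.
Hemisphere: N (φ ≥ 0).
Central meridian λ₀ = 6×54 − 183 = 141°.
EPSG code: 32654.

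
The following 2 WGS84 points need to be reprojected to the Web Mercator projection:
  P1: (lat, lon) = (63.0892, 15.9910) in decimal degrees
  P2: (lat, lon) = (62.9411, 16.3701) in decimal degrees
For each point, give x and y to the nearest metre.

P1: x 1780110 m, y 9122156 m; P2: x 1822311 m, y 9085823 m

Web Mercator: x = R·λ, y = R·ln tan(π/4+φ/2), R = 6378137 m.
P1 (63.0892°, 15.9910°) → (1780109.977, 9122156.439) m.
P2 (62.9411°, 16.3701°) → (1822311.196, 9085823.042) m.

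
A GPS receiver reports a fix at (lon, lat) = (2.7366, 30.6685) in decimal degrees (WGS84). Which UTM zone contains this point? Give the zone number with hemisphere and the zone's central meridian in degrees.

UTM zone = ⌊(λ + 180)/6⌋ + 1; 2.7366° ∈ [0°, 6°) → zone 31.
Hemisphere: N (φ ≥ 0).
Central meridian λ₀ = 6×31 − 183 = 3°.

Zone 31N, central meridian 3°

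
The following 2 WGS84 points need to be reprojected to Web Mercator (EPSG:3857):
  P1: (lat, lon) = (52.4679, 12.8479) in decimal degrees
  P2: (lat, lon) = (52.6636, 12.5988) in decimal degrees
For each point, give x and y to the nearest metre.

P1: x 1430222 m, y 6885174 m; P2: x 1402492 m, y 6921014 m

Web Mercator: x = R·λ, y = R·ln tan(π/4+φ/2), R = 6378137 m.
P1 (52.4679°, 12.8479°) → (1430221.686, 6885173.987) m.
P2 (52.6636°, 12.5988°) → (1402492.001, 6921013.831) m.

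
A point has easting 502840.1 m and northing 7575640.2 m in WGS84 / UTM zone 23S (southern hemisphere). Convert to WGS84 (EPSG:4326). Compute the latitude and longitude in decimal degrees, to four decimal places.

Zone 23S: λ₀ = -45°, k₀ = 0.9996, false easting 500000 m, false northing 10000000 m.
Meridian distance M = (N − FN)/k₀ = -2425329.9 m.
Inverse transverse Mercator on WGS84 gives φ = -21.92350024°, λ = -44.97249993°.

lat -21.9235°, lon -44.9725°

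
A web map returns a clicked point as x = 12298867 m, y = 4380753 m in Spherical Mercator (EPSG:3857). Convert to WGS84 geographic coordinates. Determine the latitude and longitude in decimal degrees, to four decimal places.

lat 36.5802°, lon 110.4826°

R = 6378137 m. λ = x/R = 110.48260203°.
φ = 2·arctan(exp(y/R)) − 90° = 2·arctan(1.98742) − 90° = 36.58020357°.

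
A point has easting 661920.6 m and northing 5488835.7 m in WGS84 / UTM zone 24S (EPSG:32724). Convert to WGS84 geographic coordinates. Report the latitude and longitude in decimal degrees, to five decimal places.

lat -40.73550°, lon -37.08240°

Zone 24S: λ₀ = -39°, k₀ = 0.9996, false easting 500000 m, false northing 10000000 m.
Meridian distance M = (N − FN)/k₀ = -4512969.5 m.
Inverse transverse Mercator on WGS84 gives φ = -40.73550006°, λ = -37.08240026°.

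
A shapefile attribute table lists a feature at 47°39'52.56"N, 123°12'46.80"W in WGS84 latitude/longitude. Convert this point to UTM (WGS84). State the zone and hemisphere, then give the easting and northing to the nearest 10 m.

Longitude -123.2130° lies in the 6° band [-126°, -120°), giving zone 10; latitude is north of the equator, so 10N.
Zone 10 central meridian λ₀ = 6×10 − 183 = -123°; Δλ = -0.2130°.
Transverse Mercator on WGS84 with k₀ = 0.9996 gives E = 484008.448 m, N = 5279044.975 m.

Zone 10N: E 484010 m, N 5279040 m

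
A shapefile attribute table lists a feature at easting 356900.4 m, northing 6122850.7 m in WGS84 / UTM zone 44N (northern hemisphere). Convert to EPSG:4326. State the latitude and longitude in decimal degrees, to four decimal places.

Zone 44N: λ₀ = 81°, k₀ = 0.9996, false easting 500000 m.
Meridian distance M = (N − FN)/k₀ = 6125300.8 m.
Inverse transverse Mercator on WGS84 gives φ = 55.23140021°, λ = 78.74979939°.

lat 55.2314°, lon 78.7498°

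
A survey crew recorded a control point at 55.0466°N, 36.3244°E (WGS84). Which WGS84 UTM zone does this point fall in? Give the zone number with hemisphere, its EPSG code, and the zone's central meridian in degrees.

Zone 37N (EPSG:32637), central meridian 39°

UTM zone = ⌊(λ + 180)/6⌋ + 1; 36.3244° ∈ [36°, 42°) → zone 37.
Hemisphere: N (φ ≥ 0).
Central meridian λ₀ = 6×37 − 183 = 39°.
EPSG code: 32637.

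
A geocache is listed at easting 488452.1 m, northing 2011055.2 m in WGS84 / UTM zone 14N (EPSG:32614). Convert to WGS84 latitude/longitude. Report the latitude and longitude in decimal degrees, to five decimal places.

Zone 14N: λ₀ = -99°, k₀ = 0.9996, false easting 500000 m.
Meridian distance M = (N − FN)/k₀ = 2011859.9 m.
Inverse transverse Mercator on WGS84 gives φ = 18.18860043°, λ = -99.10920045°.

lat 18.18860°, lon -99.10920°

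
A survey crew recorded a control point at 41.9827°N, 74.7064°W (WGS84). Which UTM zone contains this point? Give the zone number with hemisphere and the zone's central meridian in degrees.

UTM zone = ⌊(λ + 180)/6⌋ + 1; -74.7064° ∈ [-78°, -72°) → zone 18.
Hemisphere: N (φ ≥ 0).
Central meridian λ₀ = 6×18 − 183 = -75°.

Zone 18N, central meridian -75°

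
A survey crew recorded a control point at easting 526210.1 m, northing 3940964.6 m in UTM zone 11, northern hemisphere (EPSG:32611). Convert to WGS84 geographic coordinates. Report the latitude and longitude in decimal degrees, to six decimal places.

lat 35.612100°, lon -116.710600°

Zone 11N: λ₀ = -117°, k₀ = 0.9996, false easting 500000 m.
Meridian distance M = (N − FN)/k₀ = 3942541.6 m.
Inverse transverse Mercator on WGS84 gives φ = 35.61209991°, λ = -116.71060003°.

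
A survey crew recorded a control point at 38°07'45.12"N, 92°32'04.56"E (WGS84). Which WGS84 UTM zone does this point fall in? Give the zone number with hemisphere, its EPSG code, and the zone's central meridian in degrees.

Zone 46N (EPSG:32646), central meridian 93°

UTM zone = ⌊(λ + 180)/6⌋ + 1; 92.5346° ∈ [90°, 96°) → zone 46.
Hemisphere: N (φ ≥ 0).
Central meridian λ₀ = 6×46 − 183 = 93°.
EPSG code: 32646.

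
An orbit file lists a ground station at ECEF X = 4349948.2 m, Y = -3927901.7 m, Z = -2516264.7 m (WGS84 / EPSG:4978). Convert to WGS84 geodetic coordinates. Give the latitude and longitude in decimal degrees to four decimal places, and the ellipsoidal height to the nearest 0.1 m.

lat -23.3750°, lon -42.0813°, h 3453.5 m

λ = atan2(Y, X) = -42.08129972°; p = √(X²+Y²) = 5860926.6 m.
Bowring's method on WGS84 (a = 6378137 m, b = 6356752.314 m) gives φ = -23.37500011°, h = 3453.525 m.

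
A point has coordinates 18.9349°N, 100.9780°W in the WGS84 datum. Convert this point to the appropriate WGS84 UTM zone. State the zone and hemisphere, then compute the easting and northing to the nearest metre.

Longitude -100.9780° lies in the 6° band [-102°, -96°), giving zone 14; latitude is north of the equator, so 14N.
Zone 14 central meridian λ₀ = 6×14 − 183 = -99°; Δλ = -1.9780°.
Transverse Mercator on WGS84 with k₀ = 0.9996 gives E = 291702.002 m, N = 2094791.349 m.

Zone 14N: E 291702 m, N 2094791 m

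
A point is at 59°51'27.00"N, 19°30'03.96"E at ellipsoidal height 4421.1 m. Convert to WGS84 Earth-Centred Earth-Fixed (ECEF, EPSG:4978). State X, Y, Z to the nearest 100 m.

WGS84: a = 6378137 m, e² = 0.006694380; N(φ) = a/√(1−e²sin²φ) = 6394162.777 m.
X = (N+h)·cosφ·cosλ = 3028746.711 m; Y = (N+h)·cosφ·sinλ = 1072600.902 m; Z = (N(1−e²)+h)·sinφ = 5496345.281 m.

X 3028700 m, Y 1072600 m, Z 5496300 m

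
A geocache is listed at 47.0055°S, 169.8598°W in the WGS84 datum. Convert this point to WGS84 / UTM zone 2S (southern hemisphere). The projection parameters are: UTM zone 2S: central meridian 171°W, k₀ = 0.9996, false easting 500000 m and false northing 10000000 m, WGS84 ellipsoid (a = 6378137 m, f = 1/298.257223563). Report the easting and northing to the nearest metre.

Zone 2 central meridian λ₀ = 6×2 − 183 = -171°; Δλ = +1.1402°.
Transverse Mercator on WGS84 with k₀ = 0.9996 gives E = 586675.074 m, N = 4793593.858 m.

E 586675 m, N 4793594 m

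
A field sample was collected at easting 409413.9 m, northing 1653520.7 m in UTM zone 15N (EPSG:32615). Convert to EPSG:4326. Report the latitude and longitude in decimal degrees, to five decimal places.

Zone 15N: λ₀ = -93°, k₀ = 0.9996, false easting 500000 m.
Meridian distance M = (N − FN)/k₀ = 1654182.4 m.
Inverse transverse Mercator on WGS84 gives φ = 14.95500034°, λ = -93.84240045°.

lat 14.95500°, lon -93.84240°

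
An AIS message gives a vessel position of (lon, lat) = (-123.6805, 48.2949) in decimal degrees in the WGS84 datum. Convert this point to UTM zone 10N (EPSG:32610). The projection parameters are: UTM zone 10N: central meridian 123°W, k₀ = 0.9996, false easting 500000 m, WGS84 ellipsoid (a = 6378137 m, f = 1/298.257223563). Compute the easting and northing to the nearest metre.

E 449528 m, N 5349302 m

Zone 10 central meridian λ₀ = 6×10 − 183 = -123°; Δλ = -0.6805°.
Transverse Mercator on WGS84 with k₀ = 0.9996 gives E = 449527.870 m, N = 5349301.755 m.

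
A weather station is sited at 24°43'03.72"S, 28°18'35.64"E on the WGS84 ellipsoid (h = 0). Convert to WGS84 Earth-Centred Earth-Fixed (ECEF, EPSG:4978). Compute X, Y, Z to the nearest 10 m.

X 5103790 m, Y 2749250 m, Z -2650700 m

WGS84: a = 6378137 m, e² = 0.006694380; N(φ) = a/√(1−e²sin²φ) = 6381873.071 m.
X = (N+h)·cosφ·cosλ = 5103792.930 m; Y = (N+h)·cosφ·sinλ = 2749247.005 m; Z = (N(1−e²)+h)·sinφ = -2650701.238 m.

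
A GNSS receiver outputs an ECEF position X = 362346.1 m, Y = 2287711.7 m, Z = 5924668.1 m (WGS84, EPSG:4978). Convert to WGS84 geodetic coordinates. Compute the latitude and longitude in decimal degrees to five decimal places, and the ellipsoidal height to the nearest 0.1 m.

λ = atan2(Y, X) = 80.99980057°; p = √(X²+Y²) = 2316229.6 m.
Bowring's method on WGS84 (a = 6378137 m, b = 6356752.314 m) gives φ = 68.77730014°, h = 1762.189 m.

lat 68.77730°, lon 80.99980°, h 1762.2 m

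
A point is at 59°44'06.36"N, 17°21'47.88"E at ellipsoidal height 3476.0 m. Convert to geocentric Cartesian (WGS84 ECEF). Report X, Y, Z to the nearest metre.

X 3077451 m, Y 962250 m, Z 5488664 m

WGS84: a = 6378137 m, e² = 0.006694380; N(φ) = a/√(1−e²sin²φ) = 6394122.819 m.
X = (N+h)·cosφ·cosλ = 3077451.251 m; Y = (N+h)·cosφ·sinλ = 962250.391 m; Z = (N(1−e²)+h)·sinφ = 5488664.081 m.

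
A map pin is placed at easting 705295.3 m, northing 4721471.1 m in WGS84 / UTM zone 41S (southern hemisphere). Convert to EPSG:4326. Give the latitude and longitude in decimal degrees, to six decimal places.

lat -47.627600°, lon 65.732600°

Zone 41S: λ₀ = 63°, k₀ = 0.9996, false easting 500000 m, false northing 10000000 m.
Meridian distance M = (N − FN)/k₀ = -5280641.2 m.
Inverse transverse Mercator on WGS84 gives φ = -47.62759983°, λ = 65.73260036°.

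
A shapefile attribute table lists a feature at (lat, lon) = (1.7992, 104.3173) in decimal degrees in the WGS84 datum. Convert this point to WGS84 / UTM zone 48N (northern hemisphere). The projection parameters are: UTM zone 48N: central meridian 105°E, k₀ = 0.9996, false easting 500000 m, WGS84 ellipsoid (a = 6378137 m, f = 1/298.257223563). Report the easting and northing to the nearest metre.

E 424068 m, N 198881 m

Zone 48 central meridian λ₀ = 6×48 − 183 = 105°; Δλ = -0.6827°.
Transverse Mercator on WGS84 with k₀ = 0.9996 gives E = 424067.979 m, N = 198880.519 m.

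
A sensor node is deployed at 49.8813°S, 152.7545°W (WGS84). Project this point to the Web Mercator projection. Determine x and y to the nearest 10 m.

Web Mercator is spherical with R = a = 6378137 m.
x = R·λ = 6378137 × -2.666068972 = -17004553.156 m.
y = R·ln tan(π/4 + φ/2) = 6378137 × -1.007464156 = -6425744.413 m.

x -17004550 m, y -6425740 m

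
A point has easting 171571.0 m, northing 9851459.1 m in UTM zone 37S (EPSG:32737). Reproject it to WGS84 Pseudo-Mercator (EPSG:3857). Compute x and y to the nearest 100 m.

Unproject from UTM 37S (λ₀ = 39°) → φ = -1.34210019°, λ = 36.04899993°.
Web Mercator (R = 6378137 m): x = 4012956.316 m, y = -149415.574 m.

x 4013000 m, y -149400 m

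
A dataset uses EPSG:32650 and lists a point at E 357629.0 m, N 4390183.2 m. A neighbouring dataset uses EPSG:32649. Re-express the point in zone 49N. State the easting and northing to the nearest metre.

E 872466 m, N 4397880 m

UTM 50N → geographic: φ = 39.64960034°, λ = 115.34059966°.
UTM 49N (λ₀ = 111°) forward: E = 872465.884 m, N = 4397879.516 m.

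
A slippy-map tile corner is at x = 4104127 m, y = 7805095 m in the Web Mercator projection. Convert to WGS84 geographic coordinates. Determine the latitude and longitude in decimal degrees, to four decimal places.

lat 57.2194°, lon 36.8680°

R = 6378137 m. λ = x/R = 36.86800012°.
φ = 2·arctan(exp(y/R)) − 90° = 2·arctan(3.39983) − 90° = 57.21940014°.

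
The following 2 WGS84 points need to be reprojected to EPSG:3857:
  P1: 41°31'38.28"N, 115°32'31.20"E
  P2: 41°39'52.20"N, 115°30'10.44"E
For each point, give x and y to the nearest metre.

Web Mercator: x = R·λ, y = R·ln tan(π/4+φ/2), R = 6378137 m.
P1 (41.5273°, 115.5420°) → (12862076.605, 5090432.184) m.
P2 (41.6645°, 115.5029°) → (12857724.013, 5110854.907) m.

P1: x 12862077 m, y 5090432 m; P2: x 12857724 m, y 5110855 m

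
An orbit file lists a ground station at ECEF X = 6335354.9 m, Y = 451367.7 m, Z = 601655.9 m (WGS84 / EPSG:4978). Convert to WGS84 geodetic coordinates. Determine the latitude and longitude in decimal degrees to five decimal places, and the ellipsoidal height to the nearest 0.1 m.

λ = atan2(Y, X) = 4.07520022°; p = √(X²+Y²) = 6351413.6 m.
Bowring's method on WGS84 (a = 6378137 m, b = 6356752.314 m) gives φ = 5.44760014°, h = 1900.871 m.

lat 5.44760°, lon 4.07520°, h 1900.9 m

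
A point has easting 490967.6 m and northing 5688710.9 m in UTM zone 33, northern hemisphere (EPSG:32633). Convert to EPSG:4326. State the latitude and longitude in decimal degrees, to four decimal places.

Zone 33N: λ₀ = 15°, k₀ = 0.9996, false easting 500000 m.
Meridian distance M = (N − FN)/k₀ = 5690987.3 m.
Inverse transverse Mercator on WGS84 gives φ = 51.34960016°, λ = 14.87030046°.

lat 51.3496°, lon 14.8703°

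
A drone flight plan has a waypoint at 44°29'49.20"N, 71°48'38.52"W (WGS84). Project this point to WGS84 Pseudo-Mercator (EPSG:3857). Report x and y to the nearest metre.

x -7993931 m, y 5542679 m

Web Mercator is spherical with R = a = 6378137 m.
x = R·λ = 6378137 × -1.253333153 = -7993930.558 m.
y = R·ln tan(π/4 + φ/2) = 6378137 × 0.869012220 = 5542678.995 m.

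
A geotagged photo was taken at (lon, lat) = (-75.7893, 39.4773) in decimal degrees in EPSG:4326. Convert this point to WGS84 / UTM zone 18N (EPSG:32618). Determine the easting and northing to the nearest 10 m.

Zone 18 central meridian λ₀ = 6×18 − 183 = -75°; Δλ = -0.7893°.
Transverse Mercator on WGS84 with k₀ = 0.9996 gives E = 432114.278 m, N = 4370042.546 m.

E 432110 m, N 4370040 m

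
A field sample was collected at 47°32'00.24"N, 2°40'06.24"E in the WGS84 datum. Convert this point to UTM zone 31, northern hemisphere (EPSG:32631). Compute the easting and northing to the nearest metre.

Zone 31 central meridian λ₀ = 6×31 − 183 = 3°; Δλ = -0.3316°.
Transverse Mercator on WGS84 with k₀ = 0.9996 gives E = 475041.922 m, N = 5264494.967 m.

E 475042 m, N 5264495 m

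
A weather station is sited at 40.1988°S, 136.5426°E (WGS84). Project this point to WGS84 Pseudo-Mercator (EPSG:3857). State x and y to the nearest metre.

Web Mercator is spherical with R = a = 6378137 m.
x = R·λ = 6378137 × 2.383117939 = 15199852.704 m.
y = R·ln tan(π/4 + φ/2) = 6378137 × -0.767445658 = -4894873.548 m.

x 15199853 m, y -4894874 m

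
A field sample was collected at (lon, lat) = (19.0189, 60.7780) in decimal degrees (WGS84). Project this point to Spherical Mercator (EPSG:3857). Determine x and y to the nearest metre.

x 2117174 m, y 8575026 m

Web Mercator is spherical with R = a = 6378137 m.
x = R·λ = 6378137 × 0.331942425 = 2117174.263 m.
y = R·ln tan(π/4 + φ/2) = 6378137 × 1.344440533 = 8575025.906 m.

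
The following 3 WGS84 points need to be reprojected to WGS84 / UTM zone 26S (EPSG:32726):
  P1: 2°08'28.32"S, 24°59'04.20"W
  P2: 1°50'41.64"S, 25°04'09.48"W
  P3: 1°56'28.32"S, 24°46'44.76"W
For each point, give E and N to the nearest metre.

UTM zone 26S: λ₀ = -27°, k₀ = 0.9996.
P1 (-2.1412°, -24.9845°) → (724165.561, 9763184.603) m.
P2 (-1.8449°, -25.0693°) → (714768.790, 9795965.881) m.
P3 (-1.9412°, -24.7791°) → (747051.837, 9785275.997) m.

P1: E 724166 m, N 9763185 m; P2: E 714769 m, N 9795966 m; P3: E 747052 m, N 9785276 m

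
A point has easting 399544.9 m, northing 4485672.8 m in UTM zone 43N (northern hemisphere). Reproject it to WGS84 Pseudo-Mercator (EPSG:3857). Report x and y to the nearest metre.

x 8216959 m, y 4941168 m

Unproject from UTM 43N (λ₀ = 75°) → φ = 40.51569990°, λ = 73.81420016°.
Web Mercator (R = 6378137 m): x = 8216959.175 m, y = 4941167.828 m.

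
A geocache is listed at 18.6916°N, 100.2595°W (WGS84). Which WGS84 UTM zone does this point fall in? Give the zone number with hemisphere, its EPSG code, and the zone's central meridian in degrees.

UTM zone = ⌊(λ + 180)/6⌋ + 1; -100.2595° ∈ [-102°, -96°) → zone 14.
Hemisphere: N (φ ≥ 0).
Central meridian λ₀ = 6×14 − 183 = -99°.
EPSG code: 32614.

Zone 14N (EPSG:32614), central meridian -99°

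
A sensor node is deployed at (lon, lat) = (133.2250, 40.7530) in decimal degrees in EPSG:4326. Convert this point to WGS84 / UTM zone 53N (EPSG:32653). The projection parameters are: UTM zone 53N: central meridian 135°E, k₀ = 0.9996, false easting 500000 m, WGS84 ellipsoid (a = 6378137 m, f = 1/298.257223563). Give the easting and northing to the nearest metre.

E 350160 m, N 4512854 m

Zone 53 central meridian λ₀ = 6×53 − 183 = 135°; Δλ = -1.7750°.
Transverse Mercator on WGS84 with k₀ = 0.9996 gives E = 350160.305 m, N = 4512853.709 m.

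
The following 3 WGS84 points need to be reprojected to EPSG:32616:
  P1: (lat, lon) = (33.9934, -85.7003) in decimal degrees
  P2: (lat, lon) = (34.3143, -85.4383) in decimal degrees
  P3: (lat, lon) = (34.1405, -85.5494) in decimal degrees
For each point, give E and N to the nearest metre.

P1: E 620038 m, N 3762185 m; P2: E 643693 m, N 3798110 m; P3: E 633744 m, N 3778685 m

UTM zone 16N: λ₀ = -87°, k₀ = 0.9996.
P1 (33.9934°, -85.7003°) → (620037.650, 3762185.455) m.
P2 (34.3143°, -85.4383°) → (643692.816, 3798109.953) m.
P3 (34.1405°, -85.5494°) → (633744.143, 3778684.819) m.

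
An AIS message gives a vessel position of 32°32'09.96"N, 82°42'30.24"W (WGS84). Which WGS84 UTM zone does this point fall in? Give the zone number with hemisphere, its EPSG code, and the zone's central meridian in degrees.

Zone 17N (EPSG:32617), central meridian -81°

UTM zone = ⌊(λ + 180)/6⌋ + 1; -82.7084° ∈ [-84°, -78°) → zone 17.
Hemisphere: N (φ ≥ 0).
Central meridian λ₀ = 6×17 − 183 = -81°.
EPSG code: 32617.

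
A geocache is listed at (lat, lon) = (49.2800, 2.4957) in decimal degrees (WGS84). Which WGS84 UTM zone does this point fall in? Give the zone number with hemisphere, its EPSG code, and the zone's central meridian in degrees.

Zone 31N (EPSG:32631), central meridian 3°

UTM zone = ⌊(λ + 180)/6⌋ + 1; 2.4957° ∈ [0°, 6°) → zone 31.
Hemisphere: N (φ ≥ 0).
Central meridian λ₀ = 6×31 − 183 = 3°.
EPSG code: 32631.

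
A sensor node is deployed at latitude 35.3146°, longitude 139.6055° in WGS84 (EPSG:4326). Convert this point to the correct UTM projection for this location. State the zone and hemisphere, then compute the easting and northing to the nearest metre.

Zone 54N: E 373234 m, N 3908824 m

Longitude 139.6055° lies in the 6° band [138°, 144°), giving zone 54; latitude is north of the equator, so 54N.
Zone 54 central meridian λ₀ = 6×54 − 183 = 141°; Δλ = -1.3945°.
Transverse Mercator on WGS84 with k₀ = 0.9996 gives E = 373234.338 m, N = 3908823.772 m.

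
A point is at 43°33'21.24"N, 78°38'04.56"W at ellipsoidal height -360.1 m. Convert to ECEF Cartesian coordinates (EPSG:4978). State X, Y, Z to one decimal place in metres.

X 912285.2 m, Y -4538574.1 m, Z 4372216.6 m

WGS84: a = 6378137 m, e² = 0.006694380; N(φ) = a/√(1−e²sin²φ) = 6388297.792 m.
X = (N+h)·cosφ·cosλ = 912285.201 m; Y = (N+h)·cosφ·sinλ = -4538574.059 m; Z = (N(1−e²)+h)·sinφ = 4372216.601 m.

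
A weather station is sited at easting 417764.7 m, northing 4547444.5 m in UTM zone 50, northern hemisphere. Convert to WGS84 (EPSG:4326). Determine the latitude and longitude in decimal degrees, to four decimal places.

Zone 50N: λ₀ = 117°, k₀ = 0.9996, false easting 500000 m.
Meridian distance M = (N − FN)/k₀ = 4549264.2 m.
Inverse transverse Mercator on WGS84 gives φ = 41.07409994°, λ = 116.02109968°.

lat 41.0741°, lon 116.0211°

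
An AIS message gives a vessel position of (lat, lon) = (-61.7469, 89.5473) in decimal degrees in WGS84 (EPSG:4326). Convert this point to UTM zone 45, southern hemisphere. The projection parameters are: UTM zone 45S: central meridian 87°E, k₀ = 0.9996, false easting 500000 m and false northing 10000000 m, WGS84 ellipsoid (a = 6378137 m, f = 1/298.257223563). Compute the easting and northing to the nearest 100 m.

E 634500 m, N 3151400 m

Zone 45 central meridian λ₀ = 6×45 − 183 = 87°; Δλ = +2.5473°.
Transverse Mercator on WGS84 with k₀ = 0.9996 gives E = 634501.697 m, N = 3151380.603 m.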